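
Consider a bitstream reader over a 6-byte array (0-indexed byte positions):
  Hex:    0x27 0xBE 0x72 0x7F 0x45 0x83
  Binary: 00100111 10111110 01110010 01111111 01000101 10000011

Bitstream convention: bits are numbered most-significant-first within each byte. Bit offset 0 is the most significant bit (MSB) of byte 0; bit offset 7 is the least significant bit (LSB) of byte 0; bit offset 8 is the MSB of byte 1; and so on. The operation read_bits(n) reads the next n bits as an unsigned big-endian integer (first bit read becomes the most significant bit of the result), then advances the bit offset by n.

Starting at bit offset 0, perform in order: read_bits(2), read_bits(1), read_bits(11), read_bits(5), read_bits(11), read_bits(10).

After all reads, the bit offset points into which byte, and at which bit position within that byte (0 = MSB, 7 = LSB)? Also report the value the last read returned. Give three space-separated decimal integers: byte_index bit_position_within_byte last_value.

Answer: 5 0 837

Derivation:
Read 1: bits[0:2] width=2 -> value=0 (bin 00); offset now 2 = byte 0 bit 2; 46 bits remain
Read 2: bits[2:3] width=1 -> value=1 (bin 1); offset now 3 = byte 0 bit 3; 45 bits remain
Read 3: bits[3:14] width=11 -> value=495 (bin 00111101111); offset now 14 = byte 1 bit 6; 34 bits remain
Read 4: bits[14:19] width=5 -> value=19 (bin 10011); offset now 19 = byte 2 bit 3; 29 bits remain
Read 5: bits[19:30] width=11 -> value=1183 (bin 10010011111); offset now 30 = byte 3 bit 6; 18 bits remain
Read 6: bits[30:40] width=10 -> value=837 (bin 1101000101); offset now 40 = byte 5 bit 0; 8 bits remain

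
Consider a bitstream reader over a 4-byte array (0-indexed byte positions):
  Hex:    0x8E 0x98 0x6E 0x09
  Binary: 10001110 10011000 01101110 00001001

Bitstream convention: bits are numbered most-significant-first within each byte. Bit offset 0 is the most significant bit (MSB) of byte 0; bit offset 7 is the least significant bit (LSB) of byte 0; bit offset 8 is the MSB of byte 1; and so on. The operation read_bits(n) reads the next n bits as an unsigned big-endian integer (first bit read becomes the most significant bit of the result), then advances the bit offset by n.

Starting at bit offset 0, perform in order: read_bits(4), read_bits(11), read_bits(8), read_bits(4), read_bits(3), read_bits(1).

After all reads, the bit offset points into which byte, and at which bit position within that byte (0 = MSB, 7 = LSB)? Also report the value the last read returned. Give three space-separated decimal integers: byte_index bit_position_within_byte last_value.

Read 1: bits[0:4] width=4 -> value=8 (bin 1000); offset now 4 = byte 0 bit 4; 28 bits remain
Read 2: bits[4:15] width=11 -> value=1868 (bin 11101001100); offset now 15 = byte 1 bit 7; 17 bits remain
Read 3: bits[15:23] width=8 -> value=55 (bin 00110111); offset now 23 = byte 2 bit 7; 9 bits remain
Read 4: bits[23:27] width=4 -> value=0 (bin 0000); offset now 27 = byte 3 bit 3; 5 bits remain
Read 5: bits[27:30] width=3 -> value=2 (bin 010); offset now 30 = byte 3 bit 6; 2 bits remain
Read 6: bits[30:31] width=1 -> value=0 (bin 0); offset now 31 = byte 3 bit 7; 1 bits remain

Answer: 3 7 0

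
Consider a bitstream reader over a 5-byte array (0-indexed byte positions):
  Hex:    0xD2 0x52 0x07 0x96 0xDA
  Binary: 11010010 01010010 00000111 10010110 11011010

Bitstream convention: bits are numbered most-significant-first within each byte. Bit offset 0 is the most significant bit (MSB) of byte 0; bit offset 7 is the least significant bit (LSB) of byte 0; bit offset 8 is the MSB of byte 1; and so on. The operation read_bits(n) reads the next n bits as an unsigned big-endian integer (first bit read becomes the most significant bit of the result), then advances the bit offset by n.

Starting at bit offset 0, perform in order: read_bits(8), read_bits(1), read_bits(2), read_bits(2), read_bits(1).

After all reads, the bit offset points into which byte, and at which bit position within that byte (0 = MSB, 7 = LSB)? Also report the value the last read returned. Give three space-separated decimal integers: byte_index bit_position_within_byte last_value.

Answer: 1 6 0

Derivation:
Read 1: bits[0:8] width=8 -> value=210 (bin 11010010); offset now 8 = byte 1 bit 0; 32 bits remain
Read 2: bits[8:9] width=1 -> value=0 (bin 0); offset now 9 = byte 1 bit 1; 31 bits remain
Read 3: bits[9:11] width=2 -> value=2 (bin 10); offset now 11 = byte 1 bit 3; 29 bits remain
Read 4: bits[11:13] width=2 -> value=2 (bin 10); offset now 13 = byte 1 bit 5; 27 bits remain
Read 5: bits[13:14] width=1 -> value=0 (bin 0); offset now 14 = byte 1 bit 6; 26 bits remain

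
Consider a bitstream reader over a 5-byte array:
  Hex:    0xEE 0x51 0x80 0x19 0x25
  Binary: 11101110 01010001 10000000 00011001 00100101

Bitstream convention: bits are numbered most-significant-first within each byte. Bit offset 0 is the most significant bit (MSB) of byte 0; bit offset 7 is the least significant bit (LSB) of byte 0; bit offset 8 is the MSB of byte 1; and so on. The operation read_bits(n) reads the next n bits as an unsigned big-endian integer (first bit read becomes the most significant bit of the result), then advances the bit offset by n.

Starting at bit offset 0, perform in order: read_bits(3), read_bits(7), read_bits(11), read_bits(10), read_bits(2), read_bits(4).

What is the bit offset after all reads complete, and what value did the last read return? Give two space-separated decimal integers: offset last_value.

Answer: 37 4

Derivation:
Read 1: bits[0:3] width=3 -> value=7 (bin 111); offset now 3 = byte 0 bit 3; 37 bits remain
Read 2: bits[3:10] width=7 -> value=57 (bin 0111001); offset now 10 = byte 1 bit 2; 30 bits remain
Read 3: bits[10:21] width=11 -> value=560 (bin 01000110000); offset now 21 = byte 2 bit 5; 19 bits remain
Read 4: bits[21:31] width=10 -> value=12 (bin 0000001100); offset now 31 = byte 3 bit 7; 9 bits remain
Read 5: bits[31:33] width=2 -> value=2 (bin 10); offset now 33 = byte 4 bit 1; 7 bits remain
Read 6: bits[33:37] width=4 -> value=4 (bin 0100); offset now 37 = byte 4 bit 5; 3 bits remain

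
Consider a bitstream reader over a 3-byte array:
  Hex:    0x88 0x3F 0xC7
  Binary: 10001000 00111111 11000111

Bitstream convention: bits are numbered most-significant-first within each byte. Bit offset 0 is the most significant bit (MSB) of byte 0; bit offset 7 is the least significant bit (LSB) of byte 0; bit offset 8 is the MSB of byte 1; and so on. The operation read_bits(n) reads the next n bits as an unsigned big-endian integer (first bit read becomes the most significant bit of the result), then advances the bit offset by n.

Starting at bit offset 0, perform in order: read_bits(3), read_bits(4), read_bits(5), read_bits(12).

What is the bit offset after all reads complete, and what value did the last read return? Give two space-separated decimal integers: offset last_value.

Answer: 24 4039

Derivation:
Read 1: bits[0:3] width=3 -> value=4 (bin 100); offset now 3 = byte 0 bit 3; 21 bits remain
Read 2: bits[3:7] width=4 -> value=4 (bin 0100); offset now 7 = byte 0 bit 7; 17 bits remain
Read 3: bits[7:12] width=5 -> value=3 (bin 00011); offset now 12 = byte 1 bit 4; 12 bits remain
Read 4: bits[12:24] width=12 -> value=4039 (bin 111111000111); offset now 24 = byte 3 bit 0; 0 bits remain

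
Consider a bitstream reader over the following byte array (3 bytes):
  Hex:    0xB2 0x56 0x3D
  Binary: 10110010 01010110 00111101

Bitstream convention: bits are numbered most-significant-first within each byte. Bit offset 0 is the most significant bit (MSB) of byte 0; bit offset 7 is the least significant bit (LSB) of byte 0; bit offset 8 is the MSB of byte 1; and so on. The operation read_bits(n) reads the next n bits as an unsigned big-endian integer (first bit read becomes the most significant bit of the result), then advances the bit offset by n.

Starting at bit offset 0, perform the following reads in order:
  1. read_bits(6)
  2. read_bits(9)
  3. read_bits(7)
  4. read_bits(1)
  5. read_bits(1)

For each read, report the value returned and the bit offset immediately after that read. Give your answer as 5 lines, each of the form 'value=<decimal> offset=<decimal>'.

Read 1: bits[0:6] width=6 -> value=44 (bin 101100); offset now 6 = byte 0 bit 6; 18 bits remain
Read 2: bits[6:15] width=9 -> value=299 (bin 100101011); offset now 15 = byte 1 bit 7; 9 bits remain
Read 3: bits[15:22] width=7 -> value=15 (bin 0001111); offset now 22 = byte 2 bit 6; 2 bits remain
Read 4: bits[22:23] width=1 -> value=0 (bin 0); offset now 23 = byte 2 bit 7; 1 bits remain
Read 5: bits[23:24] width=1 -> value=1 (bin 1); offset now 24 = byte 3 bit 0; 0 bits remain

Answer: value=44 offset=6
value=299 offset=15
value=15 offset=22
value=0 offset=23
value=1 offset=24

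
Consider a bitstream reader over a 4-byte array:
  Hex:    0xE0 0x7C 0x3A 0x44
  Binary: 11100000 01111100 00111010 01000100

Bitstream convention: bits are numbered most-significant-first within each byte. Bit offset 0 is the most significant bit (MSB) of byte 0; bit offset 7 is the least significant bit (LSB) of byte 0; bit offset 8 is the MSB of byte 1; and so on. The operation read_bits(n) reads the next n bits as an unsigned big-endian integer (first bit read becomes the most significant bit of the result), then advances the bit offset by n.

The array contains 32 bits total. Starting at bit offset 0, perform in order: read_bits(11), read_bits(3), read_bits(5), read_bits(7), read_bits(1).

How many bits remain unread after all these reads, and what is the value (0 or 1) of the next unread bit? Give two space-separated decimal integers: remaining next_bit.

Answer: 5 0

Derivation:
Read 1: bits[0:11] width=11 -> value=1795 (bin 11100000011); offset now 11 = byte 1 bit 3; 21 bits remain
Read 2: bits[11:14] width=3 -> value=7 (bin 111); offset now 14 = byte 1 bit 6; 18 bits remain
Read 3: bits[14:19] width=5 -> value=1 (bin 00001); offset now 19 = byte 2 bit 3; 13 bits remain
Read 4: bits[19:26] width=7 -> value=105 (bin 1101001); offset now 26 = byte 3 bit 2; 6 bits remain
Read 5: bits[26:27] width=1 -> value=0 (bin 0); offset now 27 = byte 3 bit 3; 5 bits remain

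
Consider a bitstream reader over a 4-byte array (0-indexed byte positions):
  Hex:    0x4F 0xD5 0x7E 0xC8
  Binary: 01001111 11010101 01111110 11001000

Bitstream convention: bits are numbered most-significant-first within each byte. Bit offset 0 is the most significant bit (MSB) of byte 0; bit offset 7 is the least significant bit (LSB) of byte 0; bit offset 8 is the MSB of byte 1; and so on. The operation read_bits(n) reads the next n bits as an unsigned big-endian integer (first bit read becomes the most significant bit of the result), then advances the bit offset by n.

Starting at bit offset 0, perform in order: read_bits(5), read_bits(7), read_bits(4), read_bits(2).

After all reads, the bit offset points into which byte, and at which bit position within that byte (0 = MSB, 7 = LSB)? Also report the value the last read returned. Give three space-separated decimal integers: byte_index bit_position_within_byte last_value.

Read 1: bits[0:5] width=5 -> value=9 (bin 01001); offset now 5 = byte 0 bit 5; 27 bits remain
Read 2: bits[5:12] width=7 -> value=125 (bin 1111101); offset now 12 = byte 1 bit 4; 20 bits remain
Read 3: bits[12:16] width=4 -> value=5 (bin 0101); offset now 16 = byte 2 bit 0; 16 bits remain
Read 4: bits[16:18] width=2 -> value=1 (bin 01); offset now 18 = byte 2 bit 2; 14 bits remain

Answer: 2 2 1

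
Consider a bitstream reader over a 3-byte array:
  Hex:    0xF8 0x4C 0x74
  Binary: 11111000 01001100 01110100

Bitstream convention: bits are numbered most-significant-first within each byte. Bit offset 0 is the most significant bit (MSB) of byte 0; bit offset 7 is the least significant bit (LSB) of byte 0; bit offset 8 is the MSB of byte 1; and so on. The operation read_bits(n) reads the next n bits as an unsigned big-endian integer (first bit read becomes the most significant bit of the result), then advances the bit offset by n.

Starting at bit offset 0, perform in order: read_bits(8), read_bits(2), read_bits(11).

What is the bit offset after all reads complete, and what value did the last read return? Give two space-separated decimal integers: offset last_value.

Answer: 21 398

Derivation:
Read 1: bits[0:8] width=8 -> value=248 (bin 11111000); offset now 8 = byte 1 bit 0; 16 bits remain
Read 2: bits[8:10] width=2 -> value=1 (bin 01); offset now 10 = byte 1 bit 2; 14 bits remain
Read 3: bits[10:21] width=11 -> value=398 (bin 00110001110); offset now 21 = byte 2 bit 5; 3 bits remain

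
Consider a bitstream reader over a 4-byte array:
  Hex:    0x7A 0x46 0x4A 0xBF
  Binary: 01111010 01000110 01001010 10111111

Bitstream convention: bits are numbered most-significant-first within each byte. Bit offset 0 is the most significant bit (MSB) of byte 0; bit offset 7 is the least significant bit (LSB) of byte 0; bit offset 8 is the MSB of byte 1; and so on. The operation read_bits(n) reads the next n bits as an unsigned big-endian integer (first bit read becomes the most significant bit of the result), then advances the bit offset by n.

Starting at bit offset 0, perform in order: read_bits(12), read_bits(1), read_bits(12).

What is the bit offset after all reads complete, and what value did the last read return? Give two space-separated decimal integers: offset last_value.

Read 1: bits[0:12] width=12 -> value=1956 (bin 011110100100); offset now 12 = byte 1 bit 4; 20 bits remain
Read 2: bits[12:13] width=1 -> value=0 (bin 0); offset now 13 = byte 1 bit 5; 19 bits remain
Read 3: bits[13:25] width=12 -> value=3221 (bin 110010010101); offset now 25 = byte 3 bit 1; 7 bits remain

Answer: 25 3221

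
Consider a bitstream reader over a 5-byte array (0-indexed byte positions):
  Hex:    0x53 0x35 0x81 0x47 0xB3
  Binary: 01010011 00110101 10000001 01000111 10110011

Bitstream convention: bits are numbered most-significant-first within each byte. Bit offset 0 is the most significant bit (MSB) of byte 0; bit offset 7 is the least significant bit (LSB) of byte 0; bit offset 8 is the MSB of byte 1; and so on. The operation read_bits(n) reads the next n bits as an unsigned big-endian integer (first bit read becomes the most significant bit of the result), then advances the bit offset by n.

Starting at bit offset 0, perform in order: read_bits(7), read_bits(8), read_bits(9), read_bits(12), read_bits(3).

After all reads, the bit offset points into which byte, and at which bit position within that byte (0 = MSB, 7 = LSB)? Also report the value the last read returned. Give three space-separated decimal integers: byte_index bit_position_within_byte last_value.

Read 1: bits[0:7] width=7 -> value=41 (bin 0101001); offset now 7 = byte 0 bit 7; 33 bits remain
Read 2: bits[7:15] width=8 -> value=154 (bin 10011010); offset now 15 = byte 1 bit 7; 25 bits remain
Read 3: bits[15:24] width=9 -> value=385 (bin 110000001); offset now 24 = byte 3 bit 0; 16 bits remain
Read 4: bits[24:36] width=12 -> value=1147 (bin 010001111011); offset now 36 = byte 4 bit 4; 4 bits remain
Read 5: bits[36:39] width=3 -> value=1 (bin 001); offset now 39 = byte 4 bit 7; 1 bits remain

Answer: 4 7 1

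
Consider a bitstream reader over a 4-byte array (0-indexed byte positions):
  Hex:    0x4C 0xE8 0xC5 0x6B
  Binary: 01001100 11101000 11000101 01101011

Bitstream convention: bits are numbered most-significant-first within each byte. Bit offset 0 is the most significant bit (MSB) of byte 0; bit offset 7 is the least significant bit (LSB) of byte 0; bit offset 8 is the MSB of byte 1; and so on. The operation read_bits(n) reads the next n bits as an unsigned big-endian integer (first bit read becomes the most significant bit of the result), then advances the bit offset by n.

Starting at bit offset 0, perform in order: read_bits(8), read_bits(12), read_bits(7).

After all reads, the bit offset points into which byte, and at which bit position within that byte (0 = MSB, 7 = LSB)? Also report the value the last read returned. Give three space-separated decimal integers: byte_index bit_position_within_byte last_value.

Read 1: bits[0:8] width=8 -> value=76 (bin 01001100); offset now 8 = byte 1 bit 0; 24 bits remain
Read 2: bits[8:20] width=12 -> value=3724 (bin 111010001100); offset now 20 = byte 2 bit 4; 12 bits remain
Read 3: bits[20:27] width=7 -> value=43 (bin 0101011); offset now 27 = byte 3 bit 3; 5 bits remain

Answer: 3 3 43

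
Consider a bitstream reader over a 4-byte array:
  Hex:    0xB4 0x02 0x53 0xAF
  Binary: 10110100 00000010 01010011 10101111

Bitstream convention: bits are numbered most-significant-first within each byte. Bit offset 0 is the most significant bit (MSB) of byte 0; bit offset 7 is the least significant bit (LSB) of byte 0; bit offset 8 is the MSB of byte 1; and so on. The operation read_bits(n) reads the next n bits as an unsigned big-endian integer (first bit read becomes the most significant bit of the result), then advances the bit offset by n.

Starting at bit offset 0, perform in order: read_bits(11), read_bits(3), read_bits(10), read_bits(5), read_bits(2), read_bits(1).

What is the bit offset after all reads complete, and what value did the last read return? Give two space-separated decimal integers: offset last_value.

Read 1: bits[0:11] width=11 -> value=1440 (bin 10110100000); offset now 11 = byte 1 bit 3; 21 bits remain
Read 2: bits[11:14] width=3 -> value=0 (bin 000); offset now 14 = byte 1 bit 6; 18 bits remain
Read 3: bits[14:24] width=10 -> value=595 (bin 1001010011); offset now 24 = byte 3 bit 0; 8 bits remain
Read 4: bits[24:29] width=5 -> value=21 (bin 10101); offset now 29 = byte 3 bit 5; 3 bits remain
Read 5: bits[29:31] width=2 -> value=3 (bin 11); offset now 31 = byte 3 bit 7; 1 bits remain
Read 6: bits[31:32] width=1 -> value=1 (bin 1); offset now 32 = byte 4 bit 0; 0 bits remain

Answer: 32 1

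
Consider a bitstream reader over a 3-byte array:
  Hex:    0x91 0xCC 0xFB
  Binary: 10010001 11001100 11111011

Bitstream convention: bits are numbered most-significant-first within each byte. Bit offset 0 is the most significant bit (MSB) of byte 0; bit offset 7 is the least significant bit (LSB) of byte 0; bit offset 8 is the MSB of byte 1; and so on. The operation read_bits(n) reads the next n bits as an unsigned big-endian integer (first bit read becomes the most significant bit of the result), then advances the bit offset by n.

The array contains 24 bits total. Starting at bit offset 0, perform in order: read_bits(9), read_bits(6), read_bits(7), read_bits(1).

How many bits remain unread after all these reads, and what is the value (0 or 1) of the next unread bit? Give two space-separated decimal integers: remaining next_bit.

Answer: 1 1

Derivation:
Read 1: bits[0:9] width=9 -> value=291 (bin 100100011); offset now 9 = byte 1 bit 1; 15 bits remain
Read 2: bits[9:15] width=6 -> value=38 (bin 100110); offset now 15 = byte 1 bit 7; 9 bits remain
Read 3: bits[15:22] width=7 -> value=62 (bin 0111110); offset now 22 = byte 2 bit 6; 2 bits remain
Read 4: bits[22:23] width=1 -> value=1 (bin 1); offset now 23 = byte 2 bit 7; 1 bits remain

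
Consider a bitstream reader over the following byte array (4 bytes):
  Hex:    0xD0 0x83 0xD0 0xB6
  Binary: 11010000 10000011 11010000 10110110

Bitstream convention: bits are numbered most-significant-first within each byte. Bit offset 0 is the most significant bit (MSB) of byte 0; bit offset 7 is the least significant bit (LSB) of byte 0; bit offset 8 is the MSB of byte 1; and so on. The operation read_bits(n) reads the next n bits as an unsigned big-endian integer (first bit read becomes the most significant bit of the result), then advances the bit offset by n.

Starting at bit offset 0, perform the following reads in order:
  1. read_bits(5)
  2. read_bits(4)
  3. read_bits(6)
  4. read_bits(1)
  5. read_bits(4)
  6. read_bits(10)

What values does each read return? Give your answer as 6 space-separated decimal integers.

Answer: 26 1 1 1 13 45

Derivation:
Read 1: bits[0:5] width=5 -> value=26 (bin 11010); offset now 5 = byte 0 bit 5; 27 bits remain
Read 2: bits[5:9] width=4 -> value=1 (bin 0001); offset now 9 = byte 1 bit 1; 23 bits remain
Read 3: bits[9:15] width=6 -> value=1 (bin 000001); offset now 15 = byte 1 bit 7; 17 bits remain
Read 4: bits[15:16] width=1 -> value=1 (bin 1); offset now 16 = byte 2 bit 0; 16 bits remain
Read 5: bits[16:20] width=4 -> value=13 (bin 1101); offset now 20 = byte 2 bit 4; 12 bits remain
Read 6: bits[20:30] width=10 -> value=45 (bin 0000101101); offset now 30 = byte 3 bit 6; 2 bits remain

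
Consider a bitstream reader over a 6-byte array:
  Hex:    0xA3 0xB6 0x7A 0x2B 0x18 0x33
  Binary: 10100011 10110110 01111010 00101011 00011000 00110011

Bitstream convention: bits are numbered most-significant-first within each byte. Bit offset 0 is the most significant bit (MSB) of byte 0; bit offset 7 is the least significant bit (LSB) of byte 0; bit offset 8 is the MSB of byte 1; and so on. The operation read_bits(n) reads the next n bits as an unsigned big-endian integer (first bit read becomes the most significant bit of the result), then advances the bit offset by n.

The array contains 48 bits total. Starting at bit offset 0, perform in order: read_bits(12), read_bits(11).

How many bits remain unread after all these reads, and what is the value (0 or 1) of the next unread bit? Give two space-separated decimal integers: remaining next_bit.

Read 1: bits[0:12] width=12 -> value=2619 (bin 101000111011); offset now 12 = byte 1 bit 4; 36 bits remain
Read 2: bits[12:23] width=11 -> value=829 (bin 01100111101); offset now 23 = byte 2 bit 7; 25 bits remain

Answer: 25 0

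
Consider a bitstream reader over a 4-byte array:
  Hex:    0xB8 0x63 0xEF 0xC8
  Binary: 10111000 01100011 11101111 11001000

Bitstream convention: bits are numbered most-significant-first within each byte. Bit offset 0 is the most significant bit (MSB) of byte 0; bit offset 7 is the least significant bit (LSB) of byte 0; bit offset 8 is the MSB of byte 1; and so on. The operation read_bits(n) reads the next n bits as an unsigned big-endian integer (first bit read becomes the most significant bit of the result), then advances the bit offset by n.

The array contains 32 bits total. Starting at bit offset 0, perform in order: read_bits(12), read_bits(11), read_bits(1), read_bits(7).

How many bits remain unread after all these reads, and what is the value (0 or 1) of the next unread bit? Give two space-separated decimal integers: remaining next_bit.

Read 1: bits[0:12] width=12 -> value=2950 (bin 101110000110); offset now 12 = byte 1 bit 4; 20 bits remain
Read 2: bits[12:23] width=11 -> value=503 (bin 00111110111); offset now 23 = byte 2 bit 7; 9 bits remain
Read 3: bits[23:24] width=1 -> value=1 (bin 1); offset now 24 = byte 3 bit 0; 8 bits remain
Read 4: bits[24:31] width=7 -> value=100 (bin 1100100); offset now 31 = byte 3 bit 7; 1 bits remain

Answer: 1 0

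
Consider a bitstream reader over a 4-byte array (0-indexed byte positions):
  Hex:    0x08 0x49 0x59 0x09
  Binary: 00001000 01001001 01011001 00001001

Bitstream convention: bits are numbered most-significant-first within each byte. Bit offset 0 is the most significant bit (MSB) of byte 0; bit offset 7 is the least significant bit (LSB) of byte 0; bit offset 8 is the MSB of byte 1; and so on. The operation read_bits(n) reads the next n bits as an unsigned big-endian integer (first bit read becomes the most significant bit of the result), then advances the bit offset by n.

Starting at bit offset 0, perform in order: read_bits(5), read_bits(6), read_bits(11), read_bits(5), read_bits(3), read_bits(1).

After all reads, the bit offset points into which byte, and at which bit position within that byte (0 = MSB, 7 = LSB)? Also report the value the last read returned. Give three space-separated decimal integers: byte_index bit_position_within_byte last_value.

Answer: 3 7 0

Derivation:
Read 1: bits[0:5] width=5 -> value=1 (bin 00001); offset now 5 = byte 0 bit 5; 27 bits remain
Read 2: bits[5:11] width=6 -> value=2 (bin 000010); offset now 11 = byte 1 bit 3; 21 bits remain
Read 3: bits[11:22] width=11 -> value=598 (bin 01001010110); offset now 22 = byte 2 bit 6; 10 bits remain
Read 4: bits[22:27] width=5 -> value=8 (bin 01000); offset now 27 = byte 3 bit 3; 5 bits remain
Read 5: bits[27:30] width=3 -> value=2 (bin 010); offset now 30 = byte 3 bit 6; 2 bits remain
Read 6: bits[30:31] width=1 -> value=0 (bin 0); offset now 31 = byte 3 bit 7; 1 bits remain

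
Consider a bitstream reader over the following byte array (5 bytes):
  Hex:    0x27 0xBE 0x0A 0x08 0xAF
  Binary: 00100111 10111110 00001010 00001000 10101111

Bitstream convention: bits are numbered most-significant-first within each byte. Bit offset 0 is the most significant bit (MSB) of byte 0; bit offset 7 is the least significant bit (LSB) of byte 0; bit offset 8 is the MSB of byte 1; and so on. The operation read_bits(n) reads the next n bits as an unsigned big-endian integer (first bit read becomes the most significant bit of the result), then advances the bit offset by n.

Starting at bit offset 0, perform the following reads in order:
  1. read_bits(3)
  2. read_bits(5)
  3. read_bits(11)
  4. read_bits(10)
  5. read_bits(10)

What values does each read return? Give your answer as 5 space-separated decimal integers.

Answer: 1 7 1520 321 87

Derivation:
Read 1: bits[0:3] width=3 -> value=1 (bin 001); offset now 3 = byte 0 bit 3; 37 bits remain
Read 2: bits[3:8] width=5 -> value=7 (bin 00111); offset now 8 = byte 1 bit 0; 32 bits remain
Read 3: bits[8:19] width=11 -> value=1520 (bin 10111110000); offset now 19 = byte 2 bit 3; 21 bits remain
Read 4: bits[19:29] width=10 -> value=321 (bin 0101000001); offset now 29 = byte 3 bit 5; 11 bits remain
Read 5: bits[29:39] width=10 -> value=87 (bin 0001010111); offset now 39 = byte 4 bit 7; 1 bits remain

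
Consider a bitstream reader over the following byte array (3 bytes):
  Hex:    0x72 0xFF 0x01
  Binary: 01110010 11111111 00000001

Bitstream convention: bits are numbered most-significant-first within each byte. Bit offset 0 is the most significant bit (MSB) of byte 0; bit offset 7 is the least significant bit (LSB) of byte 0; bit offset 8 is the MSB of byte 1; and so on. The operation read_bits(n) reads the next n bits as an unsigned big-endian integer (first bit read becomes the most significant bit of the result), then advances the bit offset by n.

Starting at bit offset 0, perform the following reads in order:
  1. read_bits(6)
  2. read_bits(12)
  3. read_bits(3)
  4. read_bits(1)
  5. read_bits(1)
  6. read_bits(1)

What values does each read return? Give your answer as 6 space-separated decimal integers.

Read 1: bits[0:6] width=6 -> value=28 (bin 011100); offset now 6 = byte 0 bit 6; 18 bits remain
Read 2: bits[6:18] width=12 -> value=3068 (bin 101111111100); offset now 18 = byte 2 bit 2; 6 bits remain
Read 3: bits[18:21] width=3 -> value=0 (bin 000); offset now 21 = byte 2 bit 5; 3 bits remain
Read 4: bits[21:22] width=1 -> value=0 (bin 0); offset now 22 = byte 2 bit 6; 2 bits remain
Read 5: bits[22:23] width=1 -> value=0 (bin 0); offset now 23 = byte 2 bit 7; 1 bits remain
Read 6: bits[23:24] width=1 -> value=1 (bin 1); offset now 24 = byte 3 bit 0; 0 bits remain

Answer: 28 3068 0 0 0 1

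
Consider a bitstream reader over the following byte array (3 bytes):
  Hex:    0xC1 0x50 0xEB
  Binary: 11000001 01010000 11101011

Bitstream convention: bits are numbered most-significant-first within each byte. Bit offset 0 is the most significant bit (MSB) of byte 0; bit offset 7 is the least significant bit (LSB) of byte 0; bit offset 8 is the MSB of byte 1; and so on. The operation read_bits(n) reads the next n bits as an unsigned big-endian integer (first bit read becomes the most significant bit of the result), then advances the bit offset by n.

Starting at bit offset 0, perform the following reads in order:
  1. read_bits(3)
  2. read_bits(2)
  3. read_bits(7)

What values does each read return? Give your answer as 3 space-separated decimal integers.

Answer: 6 0 21

Derivation:
Read 1: bits[0:3] width=3 -> value=6 (bin 110); offset now 3 = byte 0 bit 3; 21 bits remain
Read 2: bits[3:5] width=2 -> value=0 (bin 00); offset now 5 = byte 0 bit 5; 19 bits remain
Read 3: bits[5:12] width=7 -> value=21 (bin 0010101); offset now 12 = byte 1 bit 4; 12 bits remain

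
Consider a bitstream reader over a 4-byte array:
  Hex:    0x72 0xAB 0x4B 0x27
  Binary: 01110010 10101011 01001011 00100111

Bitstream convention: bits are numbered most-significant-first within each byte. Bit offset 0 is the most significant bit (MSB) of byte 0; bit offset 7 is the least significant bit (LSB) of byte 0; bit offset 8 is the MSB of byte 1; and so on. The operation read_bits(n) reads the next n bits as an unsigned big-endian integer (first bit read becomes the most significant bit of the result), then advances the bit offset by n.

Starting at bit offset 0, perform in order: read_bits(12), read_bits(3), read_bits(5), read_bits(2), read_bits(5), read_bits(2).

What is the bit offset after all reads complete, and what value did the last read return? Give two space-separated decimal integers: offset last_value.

Read 1: bits[0:12] width=12 -> value=1834 (bin 011100101010); offset now 12 = byte 1 bit 4; 20 bits remain
Read 2: bits[12:15] width=3 -> value=5 (bin 101); offset now 15 = byte 1 bit 7; 17 bits remain
Read 3: bits[15:20] width=5 -> value=20 (bin 10100); offset now 20 = byte 2 bit 4; 12 bits remain
Read 4: bits[20:22] width=2 -> value=2 (bin 10); offset now 22 = byte 2 bit 6; 10 bits remain
Read 5: bits[22:27] width=5 -> value=25 (bin 11001); offset now 27 = byte 3 bit 3; 5 bits remain
Read 6: bits[27:29] width=2 -> value=0 (bin 00); offset now 29 = byte 3 bit 5; 3 bits remain

Answer: 29 0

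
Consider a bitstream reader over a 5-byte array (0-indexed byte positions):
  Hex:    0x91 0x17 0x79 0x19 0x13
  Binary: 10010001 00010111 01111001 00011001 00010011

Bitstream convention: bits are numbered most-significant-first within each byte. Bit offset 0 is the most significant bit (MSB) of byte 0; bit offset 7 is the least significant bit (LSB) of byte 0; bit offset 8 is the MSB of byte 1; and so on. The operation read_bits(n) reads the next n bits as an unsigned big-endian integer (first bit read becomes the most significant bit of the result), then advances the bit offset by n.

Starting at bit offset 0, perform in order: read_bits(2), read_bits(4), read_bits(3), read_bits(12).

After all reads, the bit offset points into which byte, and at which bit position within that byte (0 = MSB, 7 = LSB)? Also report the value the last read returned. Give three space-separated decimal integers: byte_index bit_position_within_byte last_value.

Answer: 2 5 751

Derivation:
Read 1: bits[0:2] width=2 -> value=2 (bin 10); offset now 2 = byte 0 bit 2; 38 bits remain
Read 2: bits[2:6] width=4 -> value=4 (bin 0100); offset now 6 = byte 0 bit 6; 34 bits remain
Read 3: bits[6:9] width=3 -> value=2 (bin 010); offset now 9 = byte 1 bit 1; 31 bits remain
Read 4: bits[9:21] width=12 -> value=751 (bin 001011101111); offset now 21 = byte 2 bit 5; 19 bits remain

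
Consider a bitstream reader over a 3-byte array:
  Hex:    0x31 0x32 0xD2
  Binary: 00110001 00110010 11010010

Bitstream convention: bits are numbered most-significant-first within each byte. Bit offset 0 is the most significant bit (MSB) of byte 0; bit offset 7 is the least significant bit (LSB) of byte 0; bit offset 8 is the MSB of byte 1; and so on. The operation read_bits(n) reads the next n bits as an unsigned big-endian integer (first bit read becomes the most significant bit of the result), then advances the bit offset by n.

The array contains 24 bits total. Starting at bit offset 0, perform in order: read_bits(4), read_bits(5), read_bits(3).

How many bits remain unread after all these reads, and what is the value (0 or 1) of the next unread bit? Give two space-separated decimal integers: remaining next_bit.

Answer: 12 0

Derivation:
Read 1: bits[0:4] width=4 -> value=3 (bin 0011); offset now 4 = byte 0 bit 4; 20 bits remain
Read 2: bits[4:9] width=5 -> value=2 (bin 00010); offset now 9 = byte 1 bit 1; 15 bits remain
Read 3: bits[9:12] width=3 -> value=3 (bin 011); offset now 12 = byte 1 bit 4; 12 bits remain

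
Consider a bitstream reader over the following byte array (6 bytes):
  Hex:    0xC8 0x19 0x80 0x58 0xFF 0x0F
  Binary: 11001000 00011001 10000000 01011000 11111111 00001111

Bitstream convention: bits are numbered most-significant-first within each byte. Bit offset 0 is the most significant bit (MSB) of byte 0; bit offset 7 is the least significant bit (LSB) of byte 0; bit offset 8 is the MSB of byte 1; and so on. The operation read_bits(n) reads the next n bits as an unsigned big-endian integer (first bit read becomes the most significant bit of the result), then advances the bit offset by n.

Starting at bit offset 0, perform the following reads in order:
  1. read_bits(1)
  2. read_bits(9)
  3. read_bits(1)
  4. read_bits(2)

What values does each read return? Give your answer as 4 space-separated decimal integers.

Answer: 1 288 0 3

Derivation:
Read 1: bits[0:1] width=1 -> value=1 (bin 1); offset now 1 = byte 0 bit 1; 47 bits remain
Read 2: bits[1:10] width=9 -> value=288 (bin 100100000); offset now 10 = byte 1 bit 2; 38 bits remain
Read 3: bits[10:11] width=1 -> value=0 (bin 0); offset now 11 = byte 1 bit 3; 37 bits remain
Read 4: bits[11:13] width=2 -> value=3 (bin 11); offset now 13 = byte 1 bit 5; 35 bits remain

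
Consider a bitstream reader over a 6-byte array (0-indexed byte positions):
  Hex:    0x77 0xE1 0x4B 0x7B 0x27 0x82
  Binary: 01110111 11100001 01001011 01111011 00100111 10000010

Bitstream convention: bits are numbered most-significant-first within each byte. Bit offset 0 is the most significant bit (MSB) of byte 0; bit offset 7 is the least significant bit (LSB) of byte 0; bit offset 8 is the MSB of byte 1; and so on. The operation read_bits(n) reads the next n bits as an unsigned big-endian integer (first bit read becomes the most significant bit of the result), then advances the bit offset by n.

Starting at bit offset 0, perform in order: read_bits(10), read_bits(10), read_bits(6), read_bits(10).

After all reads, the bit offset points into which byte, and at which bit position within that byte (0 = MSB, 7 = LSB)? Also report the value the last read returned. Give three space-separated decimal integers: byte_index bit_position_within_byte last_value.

Answer: 4 4 946

Derivation:
Read 1: bits[0:10] width=10 -> value=479 (bin 0111011111); offset now 10 = byte 1 bit 2; 38 bits remain
Read 2: bits[10:20] width=10 -> value=532 (bin 1000010100); offset now 20 = byte 2 bit 4; 28 bits remain
Read 3: bits[20:26] width=6 -> value=45 (bin 101101); offset now 26 = byte 3 bit 2; 22 bits remain
Read 4: bits[26:36] width=10 -> value=946 (bin 1110110010); offset now 36 = byte 4 bit 4; 12 bits remain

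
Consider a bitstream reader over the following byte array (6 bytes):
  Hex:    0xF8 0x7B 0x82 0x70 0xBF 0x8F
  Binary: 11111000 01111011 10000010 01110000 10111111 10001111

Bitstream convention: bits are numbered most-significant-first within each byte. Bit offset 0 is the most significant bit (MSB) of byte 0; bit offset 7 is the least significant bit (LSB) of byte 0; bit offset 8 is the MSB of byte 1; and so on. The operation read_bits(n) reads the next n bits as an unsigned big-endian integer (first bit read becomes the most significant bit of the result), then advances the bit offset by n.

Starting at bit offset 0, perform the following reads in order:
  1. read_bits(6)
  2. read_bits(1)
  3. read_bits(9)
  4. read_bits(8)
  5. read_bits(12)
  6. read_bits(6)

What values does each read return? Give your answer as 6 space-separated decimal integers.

Answer: 62 0 123 130 1803 62

Derivation:
Read 1: bits[0:6] width=6 -> value=62 (bin 111110); offset now 6 = byte 0 bit 6; 42 bits remain
Read 2: bits[6:7] width=1 -> value=0 (bin 0); offset now 7 = byte 0 bit 7; 41 bits remain
Read 3: bits[7:16] width=9 -> value=123 (bin 001111011); offset now 16 = byte 2 bit 0; 32 bits remain
Read 4: bits[16:24] width=8 -> value=130 (bin 10000010); offset now 24 = byte 3 bit 0; 24 bits remain
Read 5: bits[24:36] width=12 -> value=1803 (bin 011100001011); offset now 36 = byte 4 bit 4; 12 bits remain
Read 6: bits[36:42] width=6 -> value=62 (bin 111110); offset now 42 = byte 5 bit 2; 6 bits remain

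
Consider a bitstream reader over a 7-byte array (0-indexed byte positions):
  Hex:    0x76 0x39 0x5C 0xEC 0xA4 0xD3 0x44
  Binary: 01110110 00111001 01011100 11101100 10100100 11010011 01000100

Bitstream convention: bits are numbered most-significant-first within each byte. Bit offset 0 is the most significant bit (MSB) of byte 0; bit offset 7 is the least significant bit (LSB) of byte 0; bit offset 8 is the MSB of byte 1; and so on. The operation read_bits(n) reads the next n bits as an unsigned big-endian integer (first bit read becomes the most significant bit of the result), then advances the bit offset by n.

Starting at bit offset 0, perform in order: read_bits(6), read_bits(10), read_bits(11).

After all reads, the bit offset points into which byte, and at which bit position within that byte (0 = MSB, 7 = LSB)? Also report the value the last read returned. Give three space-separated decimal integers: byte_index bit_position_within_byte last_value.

Read 1: bits[0:6] width=6 -> value=29 (bin 011101); offset now 6 = byte 0 bit 6; 50 bits remain
Read 2: bits[6:16] width=10 -> value=569 (bin 1000111001); offset now 16 = byte 2 bit 0; 40 bits remain
Read 3: bits[16:27] width=11 -> value=743 (bin 01011100111); offset now 27 = byte 3 bit 3; 29 bits remain

Answer: 3 3 743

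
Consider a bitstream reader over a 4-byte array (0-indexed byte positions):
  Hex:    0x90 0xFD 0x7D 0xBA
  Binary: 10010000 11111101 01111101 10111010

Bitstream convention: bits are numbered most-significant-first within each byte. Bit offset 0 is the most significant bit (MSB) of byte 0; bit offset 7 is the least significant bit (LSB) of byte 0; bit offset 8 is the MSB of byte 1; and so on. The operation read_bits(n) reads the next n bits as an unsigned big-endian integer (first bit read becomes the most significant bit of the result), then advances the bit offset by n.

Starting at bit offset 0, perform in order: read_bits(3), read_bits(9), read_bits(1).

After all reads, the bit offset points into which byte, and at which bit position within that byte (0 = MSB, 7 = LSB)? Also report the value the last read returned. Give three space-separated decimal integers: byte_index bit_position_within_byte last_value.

Answer: 1 5 1

Derivation:
Read 1: bits[0:3] width=3 -> value=4 (bin 100); offset now 3 = byte 0 bit 3; 29 bits remain
Read 2: bits[3:12] width=9 -> value=271 (bin 100001111); offset now 12 = byte 1 bit 4; 20 bits remain
Read 3: bits[12:13] width=1 -> value=1 (bin 1); offset now 13 = byte 1 bit 5; 19 bits remain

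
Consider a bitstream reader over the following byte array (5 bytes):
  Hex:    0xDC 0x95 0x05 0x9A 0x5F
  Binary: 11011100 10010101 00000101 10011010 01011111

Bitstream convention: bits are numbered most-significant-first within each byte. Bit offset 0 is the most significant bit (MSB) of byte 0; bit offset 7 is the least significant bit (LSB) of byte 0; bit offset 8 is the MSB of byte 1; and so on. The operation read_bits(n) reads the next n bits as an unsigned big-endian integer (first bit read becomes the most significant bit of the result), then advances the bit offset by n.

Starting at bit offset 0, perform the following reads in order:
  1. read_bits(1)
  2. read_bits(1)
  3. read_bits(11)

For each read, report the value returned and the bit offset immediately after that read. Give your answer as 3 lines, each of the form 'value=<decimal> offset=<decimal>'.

Answer: value=1 offset=1
value=1 offset=2
value=914 offset=13

Derivation:
Read 1: bits[0:1] width=1 -> value=1 (bin 1); offset now 1 = byte 0 bit 1; 39 bits remain
Read 2: bits[1:2] width=1 -> value=1 (bin 1); offset now 2 = byte 0 bit 2; 38 bits remain
Read 3: bits[2:13] width=11 -> value=914 (bin 01110010010); offset now 13 = byte 1 bit 5; 27 bits remain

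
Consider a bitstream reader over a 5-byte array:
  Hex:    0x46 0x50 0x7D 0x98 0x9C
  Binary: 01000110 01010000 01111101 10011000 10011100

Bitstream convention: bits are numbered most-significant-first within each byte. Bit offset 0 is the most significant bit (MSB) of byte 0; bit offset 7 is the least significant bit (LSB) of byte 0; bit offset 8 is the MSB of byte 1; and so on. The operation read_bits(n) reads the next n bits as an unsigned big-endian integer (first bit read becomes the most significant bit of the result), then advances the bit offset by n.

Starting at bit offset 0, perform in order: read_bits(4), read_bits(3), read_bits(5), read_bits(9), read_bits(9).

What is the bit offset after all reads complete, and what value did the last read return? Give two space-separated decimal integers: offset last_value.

Read 1: bits[0:4] width=4 -> value=4 (bin 0100); offset now 4 = byte 0 bit 4; 36 bits remain
Read 2: bits[4:7] width=3 -> value=3 (bin 011); offset now 7 = byte 0 bit 7; 33 bits remain
Read 3: bits[7:12] width=5 -> value=5 (bin 00101); offset now 12 = byte 1 bit 4; 28 bits remain
Read 4: bits[12:21] width=9 -> value=15 (bin 000001111); offset now 21 = byte 2 bit 5; 19 bits remain
Read 5: bits[21:30] width=9 -> value=358 (bin 101100110); offset now 30 = byte 3 bit 6; 10 bits remain

Answer: 30 358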